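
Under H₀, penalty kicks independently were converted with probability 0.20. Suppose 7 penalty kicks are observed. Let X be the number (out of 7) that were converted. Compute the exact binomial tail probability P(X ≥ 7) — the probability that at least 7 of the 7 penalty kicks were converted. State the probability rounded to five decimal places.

P = 0.00001

X is binomial with n = 7 and p = 0.20.
P(X ≥ 7) = C(7,7)·0.20^7·0.80^0.
= 0.000013 = 0.00001.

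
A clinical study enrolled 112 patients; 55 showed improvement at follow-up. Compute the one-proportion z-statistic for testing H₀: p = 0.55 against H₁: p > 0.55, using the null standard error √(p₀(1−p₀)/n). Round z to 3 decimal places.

z = -1.254

p̂ = 55/112 = 0.49107.
Null standard error: √(0.55·0.45/112) = √0.002209821 = 0.047009.
z = (p̂ − p₀)/SE = (0.49107 − 0.55)/0.047009 = -1.254.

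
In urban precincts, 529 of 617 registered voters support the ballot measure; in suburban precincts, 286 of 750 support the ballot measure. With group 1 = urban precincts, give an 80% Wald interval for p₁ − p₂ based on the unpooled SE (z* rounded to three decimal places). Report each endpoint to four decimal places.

p̂₁ = 529/617 = 0.85737, p̂₂ = 286/750 = 0.38133; p̂₁ − p̂₂ = 0.47604.
Unpooled SE = √(p̂₁(1−p̂₁)/n₁ + p̂₂(1−p̂₂)/n₂) = √(0.000198191 + 0.000314558) = 0.022644.
The 80% critical value is z* = 1.282. Margin of error = 0.02903.
So the interval runs from 0.4470 to 0.5051.

(0.4470, 0.5051)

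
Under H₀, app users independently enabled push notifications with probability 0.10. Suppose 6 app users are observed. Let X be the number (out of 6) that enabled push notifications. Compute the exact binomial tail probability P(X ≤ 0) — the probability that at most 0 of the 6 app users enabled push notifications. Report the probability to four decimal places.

X ~ Binomial(n=6, p=0.10).
P(X ≤ 0) = C(6,0)·0.10^0·0.90^6.
= 0.531441 = 0.5314.

P = 0.5314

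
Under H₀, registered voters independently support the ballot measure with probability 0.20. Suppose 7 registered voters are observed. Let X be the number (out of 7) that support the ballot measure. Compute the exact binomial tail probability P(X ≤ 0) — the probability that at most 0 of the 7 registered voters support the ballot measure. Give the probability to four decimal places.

P = 0.2097

X is binomial with n = 7 and p = 0.20.
P(X ≤ 0) = C(7,0)·0.20^0·0.80^7.
= 0.209715 = 0.2097.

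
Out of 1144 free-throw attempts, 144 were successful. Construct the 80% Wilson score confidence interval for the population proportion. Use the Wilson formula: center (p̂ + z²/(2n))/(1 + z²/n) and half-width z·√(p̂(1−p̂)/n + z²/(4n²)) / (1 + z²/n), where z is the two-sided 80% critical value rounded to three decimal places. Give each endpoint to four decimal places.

(0.1138, 0.1390)

Here p̂ = 144/1144 = 0.12587 and z = 1.282 (z² = 1.643524).
Denominator 1 + z²/n = 1 + 1.643524/1144 = 1.001437.
Center = (0.12587 + 0.000718)/1.001437 = 0.12641.
Radicand: p̂(1−p̂)/n + z²/(4n²) = 0.000096180 + 0.000000314 = 0.000096494.
Half-width = z·√(radicand)/denom = 1.282·0.009823/1.001437 = 0.01258.
Interval: 0.12641 ± 0.01258 → (0.1138, 0.1390).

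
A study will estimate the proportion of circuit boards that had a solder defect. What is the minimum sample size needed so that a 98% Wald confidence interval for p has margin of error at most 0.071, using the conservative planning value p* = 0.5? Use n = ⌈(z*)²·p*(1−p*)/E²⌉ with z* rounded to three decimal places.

n = 269

z* = 2.326 at the 98% level.
p*(1−p*) = 0.2500.
Required n before rounding: 5.410276 × 0.2500 / 0.071² = 268.314.
⌈268.314⌉ = 269.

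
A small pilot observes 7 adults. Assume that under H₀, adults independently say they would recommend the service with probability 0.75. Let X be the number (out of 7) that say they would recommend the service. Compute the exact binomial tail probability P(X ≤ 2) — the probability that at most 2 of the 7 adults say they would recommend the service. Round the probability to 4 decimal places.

P = 0.0129

X is binomial with n = 7 and p = 0.75.
P(X ≤ 2) = C(7,0)·0.75^0·0.25^7 + C(7,1)·0.75^1·0.25^6 + C(7,2)·0.75^2·0.25^5.
= 0.000061 + 0.001282 + 0.011536 = 0.0129.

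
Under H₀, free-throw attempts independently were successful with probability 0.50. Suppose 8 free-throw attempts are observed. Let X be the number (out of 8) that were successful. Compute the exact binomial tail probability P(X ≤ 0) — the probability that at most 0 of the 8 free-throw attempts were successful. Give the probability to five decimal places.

X ~ Binomial(n=8, p=0.50).
P(X ≤ 0) = C(8,0)·0.50^0·0.50^8.
= 0.003906 = 0.00391.

P = 0.00391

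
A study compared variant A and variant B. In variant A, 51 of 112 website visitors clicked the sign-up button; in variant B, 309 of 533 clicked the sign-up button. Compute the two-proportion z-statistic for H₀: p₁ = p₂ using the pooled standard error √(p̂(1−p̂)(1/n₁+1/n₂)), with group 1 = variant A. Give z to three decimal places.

Sample proportions: p̂₁ = 51/112 = 0.45536 and p̂₂ = 309/533 = 0.57974.
Pooled p̂ = (51+309)/(112+533) = 360/645 = 0.55814.
SE = √[p̂(1−p̂)(1/n₁+1/n₂)] = √[0.55814·0.44186·(1/112+1/533)] ≈ 0.051620.
z = (p̂₁ − p̂₂)/SE = (0.45536 − 0.57974)/0.051620 = -0.12438/0.051620 = -2.410.

z = -2.410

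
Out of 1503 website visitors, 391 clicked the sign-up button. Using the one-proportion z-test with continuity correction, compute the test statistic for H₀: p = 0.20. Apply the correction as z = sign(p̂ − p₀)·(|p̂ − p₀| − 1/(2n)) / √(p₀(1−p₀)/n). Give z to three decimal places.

Sample proportion p̂ = 391/1503 = 0.26015. p̂ − p₀ = 0.060146.
1/(2n) = 0.000333.
Corrected numerator: |0.060146| − 0.000333 = 0.059813.
Null standard error: √(0.20·0.80/1503) = √0.000106454 = 0.010318.
z = +0.059813/0.010318 = 5.797.

z = 5.797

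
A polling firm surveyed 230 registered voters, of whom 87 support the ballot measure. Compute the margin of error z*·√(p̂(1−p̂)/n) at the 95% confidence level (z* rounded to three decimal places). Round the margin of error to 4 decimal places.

ME = 0.0627

p̂ = 87/230 = 0.37826.
SE = √(p̂(1−p̂)/n) = √(0.235180/230) = 0.031977.
z* = 1.960 at the 95% level.
So ME = 0.0627.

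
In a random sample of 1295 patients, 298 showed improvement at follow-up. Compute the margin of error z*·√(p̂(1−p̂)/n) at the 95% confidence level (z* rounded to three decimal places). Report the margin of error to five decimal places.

Sample proportion p̂ = 298/1295 = 0.23012.
SE(p̂) = √(0.23012·0.76988/1295) = 0.011696.
The 95% critical value is z* = 1.960.
ME = 1.960·0.011696 = 0.02292.

ME = 0.02292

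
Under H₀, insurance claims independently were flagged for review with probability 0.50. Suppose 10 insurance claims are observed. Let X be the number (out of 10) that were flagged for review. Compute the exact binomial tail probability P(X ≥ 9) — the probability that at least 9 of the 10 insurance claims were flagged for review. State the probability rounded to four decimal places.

X ~ Binomial(n=10, p=0.50).
P(X ≥ 9) = C(10,9)·0.50^9·0.50^1 + C(10,10)·0.50^10·0.50^0.
= 0.009766 + 0.000977 = 0.0107.

P = 0.0107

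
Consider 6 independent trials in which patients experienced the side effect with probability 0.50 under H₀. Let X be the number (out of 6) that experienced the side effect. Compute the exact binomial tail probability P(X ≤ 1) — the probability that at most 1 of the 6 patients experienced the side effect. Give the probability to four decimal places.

P = 0.1094

X is binomial with n = 6 and p = 0.50.
P(X ≤ 1) = C(6,0)·0.50^0·0.50^6 + C(6,1)·0.50^1·0.50^5.
= 0.015625 + 0.093750 = 0.1094.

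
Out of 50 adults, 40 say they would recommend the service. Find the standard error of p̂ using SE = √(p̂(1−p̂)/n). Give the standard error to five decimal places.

The sample proportion is 40/50 = 0.80000.
p̂(1−p̂) = 0.160000.
SE = √(0.160000/50) = √0.003200000 = 0.05657.

SE = 0.05657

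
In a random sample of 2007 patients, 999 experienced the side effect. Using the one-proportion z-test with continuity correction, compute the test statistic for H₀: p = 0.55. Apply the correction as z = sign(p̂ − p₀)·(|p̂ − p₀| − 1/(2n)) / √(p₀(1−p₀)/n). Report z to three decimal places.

z = -4.682

With x = 999 successes in n = 2007, p̂ = 0.49776. p̂ − p₀ = -0.052242.
Continuity correction 1/(2n) = 1/4014 = 0.000249.
Corrected numerator: |-0.052242| − 0.000249 = 0.051993.
SE₀ = √(0.55·0.45/2007) = 0.011105.
z = (−)0.051993/0.011105 = -4.682.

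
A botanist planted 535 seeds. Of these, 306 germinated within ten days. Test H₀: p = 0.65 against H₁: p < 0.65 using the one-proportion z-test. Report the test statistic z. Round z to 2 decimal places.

z = -3.78

With x = 306 successes in n = 535, p̂ = 0.57196.
Under H₀, SE = √(p₀(1−p₀)/n) = √(0.65·0.35/535) = √0.000425234 = 0.020621.
z = (p̂ − p₀)/SE = (0.57196 − 0.65)/0.020621 = -3.78.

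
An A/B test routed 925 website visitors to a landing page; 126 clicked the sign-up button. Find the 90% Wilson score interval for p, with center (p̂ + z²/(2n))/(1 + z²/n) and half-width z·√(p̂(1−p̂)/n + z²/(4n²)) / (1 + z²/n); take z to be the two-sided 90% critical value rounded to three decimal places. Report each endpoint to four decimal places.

p̂ = 126/925 = 0.13622; z = 1.645, so z² = 2.706025.
1 + z²/n = 1.002925.
Center = (0.13622 + 0.001463)/1.002925 = 0.13728.
Radicand: p̂(1−p̂)/n + z²/(4n²) = 0.000127201 + 0.000000791 = 0.000127992.
Half-width = 1.645·√0.000127992/1.002925 = 0.01856.
CI: 0.13728 ± 0.01856 = (0.1187, 0.1558).

(0.1187, 0.1558)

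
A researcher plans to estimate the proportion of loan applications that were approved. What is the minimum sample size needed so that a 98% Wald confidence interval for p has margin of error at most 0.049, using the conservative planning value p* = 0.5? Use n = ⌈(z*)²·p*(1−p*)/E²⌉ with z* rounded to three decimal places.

For 98% confidence, z* = 2.326.
p*(1−p*) = 0.2500.
(z*)²·p*(1−p*)/E² = 5.410276·0.2500/0.002401 = 563.336.
⌈563.336⌉ = 564.

n = 564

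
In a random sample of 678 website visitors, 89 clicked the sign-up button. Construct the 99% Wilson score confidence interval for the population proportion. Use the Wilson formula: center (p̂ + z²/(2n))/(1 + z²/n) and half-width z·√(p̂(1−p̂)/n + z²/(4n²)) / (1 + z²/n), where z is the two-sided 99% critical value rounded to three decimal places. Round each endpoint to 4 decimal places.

(0.1014, 0.1683)

Here p̂ = 89/678 = 0.13127 and z = 2.576 (z² = 6.635776).
Denominator 1 + z²/n = 1 + 6.635776/678 = 1.009787.
Adjusted center: (0.13127 + z²/(2n))/1.009787 = 0.13484.
Radicand: p̂(1−p̂)/n + z²/(4n²) = 0.000168196 + 0.000003609 = 0.000171805.
Half-width = 2.576·√0.000171805/1.009787 = 0.03344.
So the interval runs from 0.1014 to 0.1683.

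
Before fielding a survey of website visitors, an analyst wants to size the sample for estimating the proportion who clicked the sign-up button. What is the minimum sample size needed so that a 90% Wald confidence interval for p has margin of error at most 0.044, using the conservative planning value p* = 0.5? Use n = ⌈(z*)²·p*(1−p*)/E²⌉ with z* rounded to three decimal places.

z* = 1.645 at the 90% level.
p*(1−p*) = 0.50·0.50 = 0.2500.
(z*)²·p*(1−p*)/E² = 2.706025·0.2500/0.001936 = 349.435.
⌈349.435⌉ = 350.

n = 350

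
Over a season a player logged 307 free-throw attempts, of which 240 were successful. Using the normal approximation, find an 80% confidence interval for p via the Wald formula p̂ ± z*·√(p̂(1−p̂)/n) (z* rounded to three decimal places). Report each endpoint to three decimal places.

(0.752, 0.812)

The sample proportion is 240/307 = 0.78176.
SE = √(p̂(1−p̂)/n) = √(0.170612/307) = 0.023574.
For 80% confidence, z* = 1.282.
Margin = 1.282·0.023574 = 0.03022.
Interval: 0.78176 ± 0.03022 → (0.752, 0.812).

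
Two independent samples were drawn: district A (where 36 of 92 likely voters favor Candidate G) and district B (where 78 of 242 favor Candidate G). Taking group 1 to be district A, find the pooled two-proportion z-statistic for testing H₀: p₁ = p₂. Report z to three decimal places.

z = 1.188

Sample proportions: p̂₁ = 36/92 = 0.39130 and p̂₂ = 78/242 = 0.32231.
Pooling: p̂ = 114/334 = 0.34132.
Pooled SE = √[0.2248198·0.01500180] ≈ 0.058075.
z = 0.06899/0.058075 = 1.188.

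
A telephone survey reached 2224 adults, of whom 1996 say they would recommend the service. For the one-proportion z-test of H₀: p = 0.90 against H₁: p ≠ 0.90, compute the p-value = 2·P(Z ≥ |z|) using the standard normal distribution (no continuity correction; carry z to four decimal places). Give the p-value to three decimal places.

p̂ = 1996/2224 = 0.89748.
Under H₀, SE = √(p₀(1−p₀)/n) = √(0.90·0.10/2224) = √0.000040468 = 0.006361.
z = (p̂ − p₀)/SE = (1996/2224 − 0.90)/0.006361 ≈ -0.3958.
From the standard normal, 2·P(Z ≥ |z|) = 0.692.

p-value = 0.692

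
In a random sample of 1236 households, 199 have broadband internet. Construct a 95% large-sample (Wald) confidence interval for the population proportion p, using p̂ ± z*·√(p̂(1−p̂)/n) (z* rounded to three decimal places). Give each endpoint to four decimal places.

(0.1405, 0.1815)

The sample proportion is 199/1236 = 0.16100.
SE = √(p̂(1−p̂)/n) = √(0.135081/1236) = 0.010454.
z* = 1.960 at the 95% level.
Margin = 1.960·0.010454 = 0.02049.
CI: 0.16100 ± 0.02049 = (0.1405, 0.1815).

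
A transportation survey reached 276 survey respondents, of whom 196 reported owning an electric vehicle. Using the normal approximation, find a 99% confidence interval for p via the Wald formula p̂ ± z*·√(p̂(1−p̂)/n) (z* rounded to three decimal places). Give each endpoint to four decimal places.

The sample proportion is 196/276 = 0.71014.
SE(p̂) = √(0.71014·0.28986/276) = 0.027309.
z* = 2.576 at the 99% level.
Margin = 2.576·0.027309 = 0.07035.
So the interval runs from 0.6398 to 0.7805.

(0.6398, 0.7805)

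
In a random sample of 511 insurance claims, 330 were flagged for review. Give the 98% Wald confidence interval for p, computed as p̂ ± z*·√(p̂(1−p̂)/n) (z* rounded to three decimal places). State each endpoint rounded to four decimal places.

With x = 330 successes in n = 511, p̂ = 0.64579.
Standard error of p̂: √(0.228745/511) = √0.000447641 = 0.021158.
The 98% critical value is z* = 2.326.
Margin = 2.326·0.021158 = 0.04921.
CI: 0.64579 ± 0.04921 = (0.5966, 0.6950).

(0.5966, 0.6950)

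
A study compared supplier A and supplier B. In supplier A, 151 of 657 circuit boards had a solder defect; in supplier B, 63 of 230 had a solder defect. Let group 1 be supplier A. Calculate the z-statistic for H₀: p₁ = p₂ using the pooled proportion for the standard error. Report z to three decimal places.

z = -1.345

p̂₁ = 151/657 = 0.22983, p̂₂ = 63/230 = 0.27391.
Pooling: p̂ = 214/887 = 0.24126.
SE = √[p̂(1−p̂)(1/n₁+1/n₂)] = √[0.24126·0.75874·(1/657+1/230)] ≈ 0.032780.
z = (p̂₁ − p̂₂)/SE = (0.22983 − 0.27391)/0.032780 = -0.04408/0.032780 = -1.345.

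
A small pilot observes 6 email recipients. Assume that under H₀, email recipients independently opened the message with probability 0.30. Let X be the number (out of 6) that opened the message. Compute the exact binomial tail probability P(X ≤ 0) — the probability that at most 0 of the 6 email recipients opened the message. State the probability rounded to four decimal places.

P = 0.1176

X ~ Binomial(n=6, p=0.30).
P(X ≤ 0) = C(6,0)·0.30^0·0.70^6.
= 0.117649 = 0.1176.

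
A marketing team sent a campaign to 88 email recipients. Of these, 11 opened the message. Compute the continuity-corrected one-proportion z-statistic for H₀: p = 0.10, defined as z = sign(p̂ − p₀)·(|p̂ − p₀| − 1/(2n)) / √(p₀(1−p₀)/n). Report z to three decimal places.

z = 0.604

Sample proportion p̂ = 11/88 = 0.12500. p̂ − p₀ = 0.025000.
1/(2n) = 0.005682.
Corrected numerator: |0.025000| − 0.005682 = 0.019318.
Null standard error: √(0.10·0.90/88) = √0.001022727 = 0.031980.
z = (+)0.019318/0.031980 = 0.604.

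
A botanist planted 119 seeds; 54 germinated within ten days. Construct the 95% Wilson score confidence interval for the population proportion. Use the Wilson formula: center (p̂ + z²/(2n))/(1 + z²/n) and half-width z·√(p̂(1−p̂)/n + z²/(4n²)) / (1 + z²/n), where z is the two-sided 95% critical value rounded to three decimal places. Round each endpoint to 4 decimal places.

Here p̂ = 54/119 = 0.45378 and z = 1.960 (z² = 3.841600).
Denominator 1 + z²/n = 1 + 3.841600/119 = 1.032282.
Center = (0.45378 + 0.016141)/1.032282 = 0.45523.
Radicand: p̂(1−p̂)/n + z²/(4n²) = 0.002082890 + 0.000067820 = 0.002150710.
Half-width = z·√(radicand)/denom = 1.960·0.046376/1.032282 = 0.08805.
CI: 0.45523 ± 0.08805 = (0.3672, 0.5433).

(0.3672, 0.5433)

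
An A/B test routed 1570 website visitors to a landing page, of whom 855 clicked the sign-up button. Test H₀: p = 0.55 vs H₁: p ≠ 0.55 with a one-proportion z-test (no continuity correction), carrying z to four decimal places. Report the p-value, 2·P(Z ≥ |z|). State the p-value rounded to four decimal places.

p̂ = 855/1570 = 0.54459.
SE₀ = √(0.55·0.45/1570) = 0.012556.
z = (p̂ − p₀)/SE = (855/1570 − 0.55)/0.012556 ≈ -0.4312.
From the standard normal, 2·P(Z ≥ |z|) = 0.6663.

p-value = 0.6663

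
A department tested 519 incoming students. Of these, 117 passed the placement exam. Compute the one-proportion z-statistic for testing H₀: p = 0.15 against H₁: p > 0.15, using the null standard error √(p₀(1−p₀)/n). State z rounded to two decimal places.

Sample proportion p̂ = 117/519 = 0.22543.
SE₀ = √(0.15·0.85/519) = 0.015674.
Test statistic: z = 0.07543/0.015674 = 4.81.

z = 4.81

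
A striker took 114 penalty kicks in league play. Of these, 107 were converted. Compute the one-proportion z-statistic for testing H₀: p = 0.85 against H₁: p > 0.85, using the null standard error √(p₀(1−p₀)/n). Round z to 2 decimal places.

Sample proportion p̂ = 107/114 = 0.93860.
SE₀ = √(0.85·0.15/114) = 0.033443.
z = (p̂ − p₀)/SE = (0.93860 − 0.85)/0.033443 = 2.65.

z = 2.65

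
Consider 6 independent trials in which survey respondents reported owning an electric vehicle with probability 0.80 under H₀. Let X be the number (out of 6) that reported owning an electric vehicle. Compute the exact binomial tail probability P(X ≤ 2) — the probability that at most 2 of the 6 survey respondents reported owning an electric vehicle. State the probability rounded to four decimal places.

P = 0.0170

X is binomial with n = 6 and p = 0.80.
P(X ≤ 2) = C(6,0)·0.80^0·0.20^6 + C(6,1)·0.80^1·0.20^5 + C(6,2)·0.80^2·0.20^4.
= 0.000064 + 0.001536 + 0.015360 = 0.0170.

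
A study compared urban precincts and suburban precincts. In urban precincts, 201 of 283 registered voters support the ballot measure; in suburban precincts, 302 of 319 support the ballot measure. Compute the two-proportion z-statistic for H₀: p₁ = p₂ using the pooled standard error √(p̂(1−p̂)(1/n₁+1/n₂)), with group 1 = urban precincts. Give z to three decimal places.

Sample proportions: p̂₁ = 201/283 = 0.71025 and p̂₂ = 302/319 = 0.94671.
Pooling: p̂ = 503/602 = 0.83555.
SE = √[p̂(1−p̂)(1/n₁+1/n₂)] = √[0.83555·0.16445·(1/283+1/319)] ≈ 0.030270.
z = (p̂₁ − p̂₂)/SE = (0.71025 − 0.94671)/0.030270 = -0.23646/0.030270 = -7.812.

z = -7.812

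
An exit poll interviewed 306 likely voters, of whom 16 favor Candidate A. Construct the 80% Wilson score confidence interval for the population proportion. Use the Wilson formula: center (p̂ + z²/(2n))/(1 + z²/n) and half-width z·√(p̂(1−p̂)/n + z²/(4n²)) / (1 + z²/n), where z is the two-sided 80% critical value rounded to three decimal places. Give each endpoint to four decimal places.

p̂ = 16/306 = 0.05229; z = 1.282, so z² = 1.643524.
1 + z²/n = 1.005371.
Center = (0.05229 + 0.002685)/1.005371 = 0.05468.
Radicand: p̂(1−p̂)/n + z²/(4n²) = 0.000161940 + 0.000004388 = 0.000166328.
Half-width = z·√(radicand)/denom = 1.282·0.012897/1.005371 = 0.01645.
CI: 0.05468 ± 0.01645 = (0.0382, 0.0711).

(0.0382, 0.0711)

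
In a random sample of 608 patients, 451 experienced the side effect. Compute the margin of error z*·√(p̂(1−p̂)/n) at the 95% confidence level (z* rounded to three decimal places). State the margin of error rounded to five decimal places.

p̂ = 451/608 = 0.74178.
Standard error of p̂: √(0.191544/608) = √0.000315040 = 0.017749.
For 95% confidence, z* = 1.960.
So ME = 0.03479.

ME = 0.03479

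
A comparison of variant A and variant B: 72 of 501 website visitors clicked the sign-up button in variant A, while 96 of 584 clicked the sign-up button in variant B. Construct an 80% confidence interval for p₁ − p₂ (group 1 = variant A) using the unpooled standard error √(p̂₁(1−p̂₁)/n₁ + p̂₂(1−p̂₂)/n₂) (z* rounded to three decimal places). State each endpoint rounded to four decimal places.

(-0.0488, 0.0074)

p̂₁ = 72/501 = 0.14371, p̂₂ = 96/584 = 0.16438; p̂₁ − p̂₂ = -0.02067.
SE = √(0.000245627 + 0.000235208) = √0.000480835 = 0.021928.
For 80% confidence, z* = 1.282. Margin of error = 0.02811.
Interval: -0.02067 ± 0.02811 → (-0.0488, 0.0074).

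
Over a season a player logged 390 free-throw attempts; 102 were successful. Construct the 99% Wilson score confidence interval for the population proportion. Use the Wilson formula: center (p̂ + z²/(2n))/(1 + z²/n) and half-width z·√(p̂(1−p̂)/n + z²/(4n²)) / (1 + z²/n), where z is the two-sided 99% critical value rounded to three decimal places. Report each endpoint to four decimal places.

p̂ = 102/390 = 0.26154; z = 2.576, so z² = 6.635776.
1 + z²/n = 1.017015.
Adjusted center: (0.26154 + z²/(2n))/1.017015 = 0.26553.
Radicand: p̂(1−p̂)/n + z²/(4n²) = 0.000495221 + 0.000010907 = 0.000506128.
Half-width = z·√(radicand)/denom = 2.576·0.022497/1.017015 = 0.05698.
So the interval runs from 0.2085 to 0.3225.

(0.2085, 0.3225)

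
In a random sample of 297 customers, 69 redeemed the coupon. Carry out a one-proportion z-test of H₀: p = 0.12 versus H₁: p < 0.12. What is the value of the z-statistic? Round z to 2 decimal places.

With x = 69 successes in n = 297, p̂ = 0.23232.
SE₀ = √(0.12·0.88/297) = 0.018856.
z = (0.23232 − 0.12)/0.018856 = 0.11232/0.018856 = 5.96.

z = 5.96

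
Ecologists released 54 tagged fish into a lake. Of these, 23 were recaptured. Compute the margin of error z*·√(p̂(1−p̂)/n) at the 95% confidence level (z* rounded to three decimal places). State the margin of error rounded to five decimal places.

ME = 0.13189

With x = 23 successes in n = 54, p̂ = 0.42593.
SE(p̂) = √(0.42593·0.57407/54) = 0.067291.
z* = 1.960 at the 95% level.
So ME = 0.13189.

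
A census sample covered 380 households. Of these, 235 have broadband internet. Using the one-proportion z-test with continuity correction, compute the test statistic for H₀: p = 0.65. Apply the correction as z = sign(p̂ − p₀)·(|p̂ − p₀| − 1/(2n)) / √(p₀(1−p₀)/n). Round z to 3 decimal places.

z = -1.237

p̂ = 235/380 = 0.61842. p̂ − p₀ = -0.031579.
1/(2n) = 0.001316.
Corrected numerator: |-0.031579| − 0.001316 = 0.030263.
Null standard error: √(0.65·0.35/380) = √0.000598684 = 0.024468.
z = −0.030263/0.024468 = -1.237.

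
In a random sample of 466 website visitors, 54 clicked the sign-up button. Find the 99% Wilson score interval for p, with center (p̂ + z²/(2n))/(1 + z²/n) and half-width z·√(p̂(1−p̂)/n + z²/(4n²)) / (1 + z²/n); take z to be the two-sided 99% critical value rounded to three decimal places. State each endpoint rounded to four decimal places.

p̂ = 54/466 = 0.11588; z = 2.576, so z² = 6.635776.
1 + z²/n = 1.014240.
Center = (0.11588 + 0.007120)/1.014240 = 0.12127.
Radicand: p̂(1−p̂)/n + z²/(4n²) = 0.000219853 + 0.000007639 = 0.000227492.
Half-width = 2.576·√0.000227492/1.014240 = 0.03831.
Interval: 0.12127 ± 0.03831 → (0.0830, 0.1596).

(0.0830, 0.1596)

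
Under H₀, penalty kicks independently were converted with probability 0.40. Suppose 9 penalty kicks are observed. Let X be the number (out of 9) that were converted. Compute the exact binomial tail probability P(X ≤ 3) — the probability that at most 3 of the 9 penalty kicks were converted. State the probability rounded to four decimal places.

P = 0.4826

X is binomial with n = 9 and p = 0.40.
P(X ≤ 3) = C(9,0)·0.40^0·0.60^9 + C(9,1)·0.40^1·0.60^8 + C(9,2)·0.40^2·0.60^7 + C(9,3)·0.40^3·0.60^6.
= 0.010078 + 0.060466 + 0.161243 + 0.250823 = 0.4826.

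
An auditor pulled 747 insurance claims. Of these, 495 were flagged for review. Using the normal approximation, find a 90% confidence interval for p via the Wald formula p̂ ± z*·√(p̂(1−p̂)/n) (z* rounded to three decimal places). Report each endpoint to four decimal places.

p̂ = 495/747 = 0.66265.
SE = √(p̂(1−p̂)/n) = √(0.223545/747) = 0.017299.
The 90% critical value is z* = 1.645.
Margin of error: 1.645 × 0.017299 = 0.02846.
Interval: 0.66265 ± 0.02846 → (0.6342, 0.6911).

(0.6342, 0.6911)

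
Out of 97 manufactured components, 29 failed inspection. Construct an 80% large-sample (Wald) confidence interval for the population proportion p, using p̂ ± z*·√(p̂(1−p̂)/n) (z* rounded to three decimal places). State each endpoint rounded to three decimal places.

p̂ = 29/97 = 0.29897.
SE = √(p̂(1−p̂)/n) = √(0.209587/97) = 0.046483.
z* = 1.282 at the 80% level.
Margin = 1.282·0.046483 = 0.05959.
CI: 0.29897 ± 0.05959 = (0.239, 0.359).

(0.239, 0.359)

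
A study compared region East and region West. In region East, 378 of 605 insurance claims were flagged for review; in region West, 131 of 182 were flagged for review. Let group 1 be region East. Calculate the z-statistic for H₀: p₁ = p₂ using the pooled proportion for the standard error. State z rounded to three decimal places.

p̂₁ = 378/605 = 0.62479, p̂₂ = 131/182 = 0.71978.
Pooled p̂ = (378+131)/(605+182) = 509/787 = 0.64676.
Pooled SE = √[0.2284615·0.00714740] ≈ 0.040409.
z = -0.09499/0.040409 = -2.351.

z = -2.351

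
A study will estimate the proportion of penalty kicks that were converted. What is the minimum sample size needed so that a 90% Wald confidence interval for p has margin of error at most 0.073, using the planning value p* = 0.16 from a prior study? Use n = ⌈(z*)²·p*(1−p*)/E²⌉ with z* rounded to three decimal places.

n = 69

The 90% critical value is z* = 1.645.
p*(1−p*) = 0.16·0.84 = 0.1344.
(z*)²·p*(1−p*)/E² = 2.706025·0.1344/0.005329 = 68.247.
⌈68.247⌉ = 69.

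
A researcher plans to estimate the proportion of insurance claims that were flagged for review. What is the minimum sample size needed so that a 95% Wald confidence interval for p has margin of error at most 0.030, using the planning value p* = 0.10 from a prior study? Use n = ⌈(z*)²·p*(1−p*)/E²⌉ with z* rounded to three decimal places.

n = 385

The 95% critical value is z* = 1.960.
p*(1−p*) = 0.10·0.90 = 0.0900.
Required n before rounding: 3.841600 × 0.0900 / 0.030² = 384.160.
⌈384.160⌉ = 385.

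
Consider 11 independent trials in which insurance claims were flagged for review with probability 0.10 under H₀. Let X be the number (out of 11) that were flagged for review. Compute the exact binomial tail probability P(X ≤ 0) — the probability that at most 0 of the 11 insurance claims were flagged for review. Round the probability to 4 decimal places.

X is binomial with n = 11 and p = 0.10.
P(X ≤ 0) = C(11,0)·0.10^0·0.90^11.
= 0.313811 = 0.3138.

P = 0.3138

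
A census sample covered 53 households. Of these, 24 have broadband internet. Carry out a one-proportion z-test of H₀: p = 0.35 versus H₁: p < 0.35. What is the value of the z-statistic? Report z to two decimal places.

z = 1.57

With x = 24 successes in n = 53, p̂ = 0.45283.
Null standard error: √(0.35·0.65/53) = √0.004292453 = 0.065517.
z = (p̂ − p₀)/SE = (0.45283 − 0.35)/0.065517 = 1.57.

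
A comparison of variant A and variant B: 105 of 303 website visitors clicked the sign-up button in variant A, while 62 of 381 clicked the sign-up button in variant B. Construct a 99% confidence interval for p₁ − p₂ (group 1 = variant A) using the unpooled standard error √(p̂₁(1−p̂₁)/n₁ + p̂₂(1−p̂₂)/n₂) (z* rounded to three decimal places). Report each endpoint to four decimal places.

p̂₁ = 0.34653, p̂₂ = 0.16273, so the observed difference is 0.18380.
Unpooled SE = √(p̂₁(1−p̂₁)/n₁ + p̂₂(1−p̂₂)/n₂) = √(0.000747354 + 0.000357608) = 0.033241.
The 99% critical value is z* = 2.576. Margin of error = 0.08563.
CI: 0.18380 ± 0.08563 = (0.0982, 0.2694).

(0.0982, 0.2694)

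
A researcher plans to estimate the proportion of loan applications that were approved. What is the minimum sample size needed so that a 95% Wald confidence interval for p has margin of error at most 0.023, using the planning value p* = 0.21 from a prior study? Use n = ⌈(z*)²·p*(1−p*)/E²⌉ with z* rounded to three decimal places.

n = 1205

The 95% critical value is z* = 1.960.
p*(1−p*) = 0.21·0.79 = 0.1659.
(z*)²·p*(1−p*)/E² = 3.841600·0.1659/0.000529 = 1204.766.
Rounding up, n = 1205.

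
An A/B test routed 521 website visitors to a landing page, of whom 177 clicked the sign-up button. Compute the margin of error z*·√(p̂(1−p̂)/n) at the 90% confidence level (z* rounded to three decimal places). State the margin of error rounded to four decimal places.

With x = 177 successes in n = 521, p̂ = 0.33973.
Standard error of p̂: √(0.224314/521) = √0.000430545 = 0.020750.
The 90% critical value is z* = 1.645.
So ME = 0.0341.

ME = 0.0341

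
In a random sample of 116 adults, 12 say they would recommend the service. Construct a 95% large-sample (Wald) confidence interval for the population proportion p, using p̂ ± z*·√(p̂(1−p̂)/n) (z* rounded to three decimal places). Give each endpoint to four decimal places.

(0.0480, 0.1589)

The sample proportion is 12/116 = 0.10345.
SE(p̂) = √(0.10345·0.89655/116) = 0.028276.
For 95% confidence, z* = 1.960.
Margin = 1.960·0.028276 = 0.05542.
CI: 0.10345 ± 0.05542 = (0.0480, 0.1589).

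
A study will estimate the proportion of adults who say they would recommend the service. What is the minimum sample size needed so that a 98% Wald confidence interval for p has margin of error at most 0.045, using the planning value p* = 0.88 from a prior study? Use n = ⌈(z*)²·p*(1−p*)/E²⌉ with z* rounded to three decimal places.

n = 283

The 98% critical value is z* = 2.326.
p*(1−p*) = 0.1056.
(z*)²·p*(1−p*)/E² = 5.410276·0.1056/0.002025 = 282.136.
Rounding up, n = 283.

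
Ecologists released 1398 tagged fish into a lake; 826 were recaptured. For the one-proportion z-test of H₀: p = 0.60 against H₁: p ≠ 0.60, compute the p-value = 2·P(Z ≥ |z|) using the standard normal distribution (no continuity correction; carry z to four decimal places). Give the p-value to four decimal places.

With x = 826 successes in n = 1398, p̂ = 0.59084.
Under H₀, SE = √(p₀(1−p₀)/n) = √(0.60·0.40/1398) = √0.000171674 = 0.013102.
z = (p̂ − p₀)/SE = (826/1398 − 0.60)/0.013102 ≈ -0.6988.
From the standard normal, 2·P(Z ≥ |z|) = 0.4847.

p-value = 0.4847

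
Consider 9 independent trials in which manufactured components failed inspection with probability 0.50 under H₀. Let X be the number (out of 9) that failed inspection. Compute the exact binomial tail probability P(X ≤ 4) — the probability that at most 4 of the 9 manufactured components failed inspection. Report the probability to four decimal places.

P = 0.5000

X is binomial with n = 9 and p = 0.50.
P(X ≤ 4) = Σ_{j=0}^{4} C(9,j)·0.50^j·0.50^{9−j}.
= 0.001953 + 0.017578 + 0.070312 + 0.164062 + 0.246094 = 0.5000.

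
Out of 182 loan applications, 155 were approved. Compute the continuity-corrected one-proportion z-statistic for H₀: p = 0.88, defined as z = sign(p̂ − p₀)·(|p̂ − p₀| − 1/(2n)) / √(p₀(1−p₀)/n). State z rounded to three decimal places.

z = -1.063

With x = 155 successes in n = 182, p̂ = 0.85165. p̂ − p₀ = -0.028352.
Continuity correction 1/(2n) = 1/364 = 0.002747.
Corrected numerator: |-0.028352| − 0.002747 = 0.025605.
SE₀ = √(0.88·0.12/182) = 0.024088.
z = (−)0.025605/0.024088 = -1.063.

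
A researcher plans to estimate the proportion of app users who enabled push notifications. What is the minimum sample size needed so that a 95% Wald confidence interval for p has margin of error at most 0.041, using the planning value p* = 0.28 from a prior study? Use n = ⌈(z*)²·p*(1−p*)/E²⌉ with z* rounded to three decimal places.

n = 461

The 95% critical value is z* = 1.960.
p*(1−p*) = 0.2016.
Required n before rounding: 3.841600 × 0.2016 / 0.041² = 460.718.
Rounding up, n = 461.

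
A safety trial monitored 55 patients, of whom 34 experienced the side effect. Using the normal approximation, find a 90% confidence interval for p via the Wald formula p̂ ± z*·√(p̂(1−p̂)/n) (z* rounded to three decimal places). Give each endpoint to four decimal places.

The sample proportion is 34/55 = 0.61818.
SE = √(p̂(1−p̂)/n) = √(0.236033/55) = 0.065510.
The 90% critical value is z* = 1.645.
Margin = 1.645·0.065510 = 0.10776.
Interval: 0.61818 ± 0.10776 → (0.5104, 0.7259).

(0.5104, 0.7259)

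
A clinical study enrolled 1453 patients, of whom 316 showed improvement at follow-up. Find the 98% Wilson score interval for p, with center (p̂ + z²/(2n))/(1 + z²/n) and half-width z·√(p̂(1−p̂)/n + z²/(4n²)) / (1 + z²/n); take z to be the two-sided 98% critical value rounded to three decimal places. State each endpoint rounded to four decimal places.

Here p̂ = 316/1453 = 0.21748 and z = 2.326 (z² = 5.410276).
1 + z²/n = 1.003724.
Adjusted center: (0.21748 + z²/(2n))/1.003724 = 0.21853.
Radicand: p̂(1−p̂)/n + z²/(4n²) = 0.000117125 + 0.000000641 = 0.000117766.
Half-width = z·√(radicand)/denom = 2.326·0.010852/1.003724 = 0.02515.
CI: 0.21853 ± 0.02515 = (0.1934, 0.2437).

(0.1934, 0.2437)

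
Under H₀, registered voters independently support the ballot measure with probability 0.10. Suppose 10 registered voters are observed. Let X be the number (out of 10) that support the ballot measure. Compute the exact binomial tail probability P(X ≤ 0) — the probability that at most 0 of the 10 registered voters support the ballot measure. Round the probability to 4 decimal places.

P = 0.3487

X is binomial with n = 10 and p = 0.10.
P(X ≤ 0) = C(10,0)·0.10^0·0.90^10.
= 0.348678 = 0.3487.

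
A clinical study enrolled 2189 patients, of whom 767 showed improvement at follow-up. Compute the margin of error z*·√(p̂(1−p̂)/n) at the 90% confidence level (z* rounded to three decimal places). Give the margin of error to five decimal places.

ME = 0.01677

With x = 767 successes in n = 2189, p̂ = 0.35039.
SE = √(p̂(1−p̂)/n) = √(0.227616/2189) = 0.010197.
For 90% confidence, z* = 1.645.
Margin of error = z*·SE = 1.645 × 0.010197 = 0.01677.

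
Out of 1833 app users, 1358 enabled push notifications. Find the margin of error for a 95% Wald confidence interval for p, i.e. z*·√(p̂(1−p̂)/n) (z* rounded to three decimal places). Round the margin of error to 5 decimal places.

The sample proportion is 1358/1833 = 0.74086.
SE(p̂) = √(0.74086·0.25914/1833) = 0.010234.
The 95% critical value is z* = 1.960.
Margin of error = z*·SE = 1.960 × 0.010234 = 0.02006.

ME = 0.02006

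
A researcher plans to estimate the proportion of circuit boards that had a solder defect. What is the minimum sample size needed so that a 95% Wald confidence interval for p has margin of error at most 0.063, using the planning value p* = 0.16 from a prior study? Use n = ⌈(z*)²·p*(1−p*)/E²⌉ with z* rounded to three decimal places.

The 95% critical value is z* = 1.960.
p*(1−p*) = 0.16·0.84 = 0.1344.
Required n before rounding: 3.841600 × 0.1344 / 0.063² = 130.086.
Rounding up, n = 131.

n = 131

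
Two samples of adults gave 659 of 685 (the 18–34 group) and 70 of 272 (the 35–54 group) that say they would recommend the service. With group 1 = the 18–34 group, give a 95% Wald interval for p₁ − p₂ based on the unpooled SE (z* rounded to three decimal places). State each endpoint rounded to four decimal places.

(0.6508, 0.7586)

p̂₁ = 0.96204, p̂₂ = 0.25735, so the observed difference is 0.70469.
SE = √(0.000053307 + 0.000702656) = √0.000755963 = 0.027495.
The 95% critical value is z* = 1.960. Margin of error = 0.05389.
CI: 0.70469 ± 0.05389 = (0.6508, 0.7586).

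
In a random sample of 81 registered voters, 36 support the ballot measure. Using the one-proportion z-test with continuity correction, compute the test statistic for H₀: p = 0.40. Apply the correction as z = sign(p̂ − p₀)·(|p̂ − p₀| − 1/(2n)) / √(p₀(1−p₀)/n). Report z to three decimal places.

z = 0.703

With x = 36 successes in n = 81, p̂ = 0.44444. p̂ − p₀ = 0.044444.
1/(2n) = 0.006173.
Corrected numerator: |0.044444| − 0.006173 = 0.038271.
SE₀ = √(0.40·0.60/81) = 0.054433.
z = +0.038271/0.054433 = 0.703.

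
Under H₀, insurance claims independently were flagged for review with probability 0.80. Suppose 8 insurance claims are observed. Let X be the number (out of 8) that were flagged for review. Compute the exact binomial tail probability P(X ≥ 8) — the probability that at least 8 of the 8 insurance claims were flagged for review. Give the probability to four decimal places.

X is binomial with n = 8 and p = 0.80.
P(X ≥ 8) = C(8,8)·0.80^8·0.20^0.
= 0.167772 = 0.1678.

P = 0.1678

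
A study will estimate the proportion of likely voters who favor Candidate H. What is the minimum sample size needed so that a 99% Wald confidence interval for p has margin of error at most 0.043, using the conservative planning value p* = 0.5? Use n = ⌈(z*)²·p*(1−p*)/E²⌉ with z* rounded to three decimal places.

For 99% confidence, z* = 2.576.
p*(1−p*) = 0.50·0.50 = 0.2500.
Required n before rounding: 6.635776 × 0.2500 / 0.043² = 897.211.
⌈897.211⌉ = 898.

n = 898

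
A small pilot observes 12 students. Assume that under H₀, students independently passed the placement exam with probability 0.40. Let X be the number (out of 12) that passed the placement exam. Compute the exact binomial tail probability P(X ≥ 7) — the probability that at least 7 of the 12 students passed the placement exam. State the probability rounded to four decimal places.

X is binomial with n = 12 and p = 0.40.
P(X ≥ 7) = Σ_{j=7}^{12} C(12,j)·0.40^j·0.60^{12−j}.
= 0.100902 + 0.042043 + 0.012457 + 0.002491 + 0.000302 + 0.000017 = 0.1582.

P = 0.1582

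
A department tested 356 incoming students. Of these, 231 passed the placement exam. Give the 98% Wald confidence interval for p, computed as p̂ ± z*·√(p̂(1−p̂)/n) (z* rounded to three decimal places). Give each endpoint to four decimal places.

Sample proportion p̂ = 231/356 = 0.64888.
Standard error of p̂: √(0.227836/356) = √0.000639988 = 0.025298.
The 98% critical value is z* = 2.326.
Margin = 2.326·0.025298 = 0.05884.
Interval: 0.64888 ± 0.05884 → (0.5900, 0.7077).

(0.5900, 0.7077)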